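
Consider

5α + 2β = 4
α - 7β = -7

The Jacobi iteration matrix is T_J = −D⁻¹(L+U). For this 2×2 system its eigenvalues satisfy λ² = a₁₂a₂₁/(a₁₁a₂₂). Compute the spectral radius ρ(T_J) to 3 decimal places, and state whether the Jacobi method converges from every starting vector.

0.239

a₁₂a₂₁/(a₁₁a₂₂) = (2)·(1) / ((5)·(-7)) = -0.057143
ρ = √|-0.057143| = √0.057143 = 0.239
ρ < 1, so Jacobi converges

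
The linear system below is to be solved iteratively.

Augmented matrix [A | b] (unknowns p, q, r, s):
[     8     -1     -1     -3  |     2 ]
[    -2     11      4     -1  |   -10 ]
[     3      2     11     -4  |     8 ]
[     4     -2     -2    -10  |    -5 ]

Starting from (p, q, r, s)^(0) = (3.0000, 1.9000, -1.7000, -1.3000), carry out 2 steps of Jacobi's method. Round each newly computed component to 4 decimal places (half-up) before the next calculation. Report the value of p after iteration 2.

0.7759

Iteration 1:
  p = (2 - (-1)·1.9000 - (-1)·-1.7000 - (-3)·-1.3000) / (8) = -0.2125
  q = (-10 - (-2)·3.0000 - (4)·-1.7000 - (-1)·-1.3000) / (11) = 0.1364
  r = (8 - (3)·3.0000 - (2)·1.9000 - (-4)·-1.3000) / (11) = -0.9091
  s = (-5 - (4)·3.0000 - (-2)·1.9000 - (-2)·-1.7000) / (-10) = 1.6600
Iteration 2:
  p = (2 - (-1)·0.1364 - (-1)·-0.9091 - (-3)·1.6600) / (8) = 0.7759
  q = (-10 - (-2)·-0.2125 - (4)·-0.9091 - (-1)·1.6600) / (11) = -0.4662
  r = (8 - (3)·-0.2125 - (2)·0.1364 - (-4)·1.6600) / (11) = 1.3641
  s = (-5 - (4)·-0.2125 - (-2)·0.1364 - (-2)·-0.9091) / (-10) = 0.5695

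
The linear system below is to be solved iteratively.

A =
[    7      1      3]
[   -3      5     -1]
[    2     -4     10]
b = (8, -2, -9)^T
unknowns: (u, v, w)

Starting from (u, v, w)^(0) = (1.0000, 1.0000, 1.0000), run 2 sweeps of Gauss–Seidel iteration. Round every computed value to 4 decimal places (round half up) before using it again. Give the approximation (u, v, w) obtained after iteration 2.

Iteration 1:
  u = (8 - (1)·1.0000 - (3)·1.0000) / (7) = 0.5714
  v = (-2 - (-3)·0.5714 - (-1)·1.0000) / (5) = 0.1428
  w = (-9 - (2)·0.5714 - (-4)·0.1428) / (10) = -0.9572
Iteration 2:
  u = (8 - (1)·0.1428 - (3)·-0.9572) / (7) = 1.5327
  v = (-2 - (-3)·1.5327 - (-1)·-0.9572) / (5) = 0.3282
  w = (-9 - (2)·1.5327 - (-4)·0.3282) / (10) = -1.0753

(1.5327, 0.3282, -1.0753)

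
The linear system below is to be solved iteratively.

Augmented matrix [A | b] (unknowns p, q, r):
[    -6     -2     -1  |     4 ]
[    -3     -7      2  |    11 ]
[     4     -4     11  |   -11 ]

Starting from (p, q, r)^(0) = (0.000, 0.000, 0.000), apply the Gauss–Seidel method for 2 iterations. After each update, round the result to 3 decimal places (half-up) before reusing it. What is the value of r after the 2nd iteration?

-1.681

Iteration 1:
  p = (4 - (-2)·0.000 - (-1)·0.000) / (-6) = -0.667
  q = (11 - (-3)·-0.667 - (2)·0.000) / (-7) = -1.286
  r = (-11 - (4)·-0.667 - (-4)·-1.286) / (11) = -1.225
Iteration 2:
  p = (4 - (-2)·-1.286 - (-1)·-1.225) / (-6) = -0.034
  q = (11 - (-3)·-0.034 - (2)·-1.225) / (-7) = -1.907
  r = (-11 - (4)·-0.034 - (-4)·-1.907) / (11) = -1.681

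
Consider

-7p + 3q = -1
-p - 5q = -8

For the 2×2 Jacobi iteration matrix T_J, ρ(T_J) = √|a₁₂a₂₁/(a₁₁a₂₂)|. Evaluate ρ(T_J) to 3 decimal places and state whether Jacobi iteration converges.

a₁₂a₂₁/(a₁₁a₂₂) = (3)·(-1) / ((-7)·(-5)) = -0.085714
ρ = √|-0.085714| = √0.085714 = 0.293
ρ < 1, so Jacobi converges

0.293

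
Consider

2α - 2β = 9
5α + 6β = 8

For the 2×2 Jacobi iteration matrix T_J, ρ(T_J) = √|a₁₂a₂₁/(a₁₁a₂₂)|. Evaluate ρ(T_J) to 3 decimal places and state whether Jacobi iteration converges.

a₁₂a₂₁/(a₁₁a₂₂) = (-2)·(5) / ((2)·(6)) = -0.833333
ρ = √|-0.833333| = √0.833333 = 0.913
ρ < 1, so Jacobi converges

0.913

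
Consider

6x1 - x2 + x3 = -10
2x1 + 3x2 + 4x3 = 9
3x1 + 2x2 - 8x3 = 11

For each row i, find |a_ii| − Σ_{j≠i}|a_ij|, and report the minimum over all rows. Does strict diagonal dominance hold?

row 1: |6| − (1+1) = 4
row 2: |3| − (2+4) = -3
row 3: |-8| − (3+2) = 3
minimum over rows = -3 → not strictly diagonally dominant

-3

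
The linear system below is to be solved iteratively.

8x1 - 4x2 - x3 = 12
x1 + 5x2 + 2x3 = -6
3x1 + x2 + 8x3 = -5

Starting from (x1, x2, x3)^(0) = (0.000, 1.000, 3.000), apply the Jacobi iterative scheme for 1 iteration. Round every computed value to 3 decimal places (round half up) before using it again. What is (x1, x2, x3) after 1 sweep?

Iteration 1:
  x1 = (12 - (-4)·1.000 - (-1)·3.000) / (8) = 2.375
  x2 = (-6 - (1)·0.000 - (2)·3.000) / (5) = -2.400
  x3 = (-5 - (3)·0.000 - (1)·1.000) / (8) = -0.750

(2.375, -2.400, -0.750)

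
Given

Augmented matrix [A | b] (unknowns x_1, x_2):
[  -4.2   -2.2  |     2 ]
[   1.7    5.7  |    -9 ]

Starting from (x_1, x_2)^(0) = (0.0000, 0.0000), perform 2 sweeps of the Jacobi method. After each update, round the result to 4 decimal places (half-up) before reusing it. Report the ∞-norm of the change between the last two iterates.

Iteration 1:
  x_1 = (2 - (-2.2)·0.0000) / (-4.2) = -0.4762
  x_2 = (-9 - (1.7)·0.0000) / (5.7) = -1.5789
Iteration 2:
  x_1 = (2 - (-2.2)·-1.5789) / (-4.2) = 0.3509
  x_2 = (-9 - (1.7)·-0.4762) / (5.7) = -1.4369
Change: (0.8271, 0.1420) → max |·| = 0.8271

0.8271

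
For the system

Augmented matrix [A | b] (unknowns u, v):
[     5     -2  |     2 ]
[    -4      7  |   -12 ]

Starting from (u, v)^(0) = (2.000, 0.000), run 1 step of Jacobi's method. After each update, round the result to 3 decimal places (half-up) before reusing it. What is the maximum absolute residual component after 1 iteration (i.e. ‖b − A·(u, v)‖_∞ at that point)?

Iteration 1:
  u = (2 - (-2)·0.000) / (5) = 0.400
  v = (-12 - (-4)·2.000) / (7) = -0.571
Residual b − A·x = (-1.142, -6.403); ∞-norm = 6.403

6.403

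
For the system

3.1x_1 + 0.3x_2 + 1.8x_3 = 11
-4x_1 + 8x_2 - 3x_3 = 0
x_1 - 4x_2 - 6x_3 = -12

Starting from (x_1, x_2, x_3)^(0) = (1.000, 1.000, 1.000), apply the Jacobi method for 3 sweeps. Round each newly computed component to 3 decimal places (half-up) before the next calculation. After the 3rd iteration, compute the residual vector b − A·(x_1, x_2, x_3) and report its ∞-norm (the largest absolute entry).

Iteration 1:
  x_1 = (11 - (0.3)·1.000 - (1.8)·1.000) / (3.1) = 2.871
  x_2 = (0 - (-4)·1.000 - (-3)·1.000) / (8) = 0.875
  x_3 = (-12 - (1)·1.000 - (-4)·1.000) / (-6) = 1.500
Iteration 2:
  x_1 = (11 - (0.3)·0.875 - (1.8)·1.500) / (3.1) = 2.593
  x_2 = (0 - (-4)·2.871 - (-3)·1.500) / (8) = 1.998
  x_3 = (-12 - (1)·2.871 - (-4)·0.875) / (-6) = 1.895
Iteration 3:
  x_1 = (11 - (0.3)·1.998 - (1.8)·1.895) / (3.1) = 2.255
  x_2 = (0 - (-4)·2.593 - (-3)·1.895) / (8) = 2.007
  x_3 = (-12 - (1)·2.593 - (-4)·1.998) / (-6) = 1.100
Residual b − A·x = (1.427, -3.736, 0.373); ∞-norm = 3.736

3.736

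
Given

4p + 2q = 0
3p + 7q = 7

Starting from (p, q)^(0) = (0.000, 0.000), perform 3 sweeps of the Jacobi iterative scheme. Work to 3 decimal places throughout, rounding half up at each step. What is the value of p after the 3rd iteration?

-0.500

Iteration 1:
  p = (0 - (2)·0.000) / (4) = 0.000
  q = (7 - (3)·0.000) / (7) = 1.000
Iteration 2:
  p = (0 - (2)·1.000) / (4) = -0.500
  q = (7 - (3)·0.000) / (7) = 1.000
Iteration 3:
  p = (0 - (2)·1.000) / (4) = -0.500
  q = (7 - (3)·-0.500) / (7) = 1.214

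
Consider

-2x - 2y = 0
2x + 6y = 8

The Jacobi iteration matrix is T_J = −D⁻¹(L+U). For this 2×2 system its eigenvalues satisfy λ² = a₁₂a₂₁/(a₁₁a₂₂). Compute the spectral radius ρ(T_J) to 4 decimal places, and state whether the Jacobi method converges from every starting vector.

0.5774

a₁₂a₂₁/(a₁₁a₂₂) = (-2)·(2) / ((-2)·(6)) = 0.333333
ρ = √|0.333333| = √0.333333 = 0.5774
ρ < 1, so Jacobi converges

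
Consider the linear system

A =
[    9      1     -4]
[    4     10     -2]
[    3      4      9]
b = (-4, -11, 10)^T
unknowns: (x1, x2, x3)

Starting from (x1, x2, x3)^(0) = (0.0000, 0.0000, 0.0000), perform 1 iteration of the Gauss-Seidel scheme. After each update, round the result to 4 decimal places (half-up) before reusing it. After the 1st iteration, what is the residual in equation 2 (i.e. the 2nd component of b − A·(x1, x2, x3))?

Iteration 1:
  x1 = (-4 - (1)·0.0000 - (-4)·0.0000) / (9) = -0.4444
  x2 = (-11 - (4)·-0.4444 - (-2)·0.0000) / (10) = -0.9222
  x3 = (10 - (3)·-0.4444 - (4)·-0.9222) / (9) = 1.6691
Residual b − A·x = (7.5982, 3.3378, 0.0001)

3.3378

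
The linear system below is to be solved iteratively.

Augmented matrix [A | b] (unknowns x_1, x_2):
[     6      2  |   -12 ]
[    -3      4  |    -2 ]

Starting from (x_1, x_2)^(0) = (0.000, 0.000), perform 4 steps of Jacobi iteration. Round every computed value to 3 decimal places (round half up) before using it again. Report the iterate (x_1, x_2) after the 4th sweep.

Iteration 1:
  x_1 = (-12 - (2)·0.000) / (6) = -2.000
  x_2 = (-2 - (-3)·0.000) / (4) = -0.500
Iteration 2:
  x_1 = (-12 - (2)·-0.500) / (6) = -1.833
  x_2 = (-2 - (-3)·-2.000) / (4) = -2.000
Iteration 3:
  x_1 = (-12 - (2)·-2.000) / (6) = -1.333
  x_2 = (-2 - (-3)·-1.833) / (4) = -1.875
Iteration 4:
  x_1 = (-12 - (2)·-1.875) / (6) = -1.375
  x_2 = (-2 - (-3)·-1.333) / (4) = -1.500

(-1.375, -1.500)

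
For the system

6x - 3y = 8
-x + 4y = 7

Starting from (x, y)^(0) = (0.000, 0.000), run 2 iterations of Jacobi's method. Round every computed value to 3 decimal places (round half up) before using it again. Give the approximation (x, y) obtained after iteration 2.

Iteration 1:
  x = (8 - (-3)·0.000) / (6) = 1.333
  y = (7 - (-1)·0.000) / (4) = 1.750
Iteration 2:
  x = (8 - (-3)·1.750) / (6) = 2.208
  y = (7 - (-1)·1.333) / (4) = 2.083

(2.208, 2.083)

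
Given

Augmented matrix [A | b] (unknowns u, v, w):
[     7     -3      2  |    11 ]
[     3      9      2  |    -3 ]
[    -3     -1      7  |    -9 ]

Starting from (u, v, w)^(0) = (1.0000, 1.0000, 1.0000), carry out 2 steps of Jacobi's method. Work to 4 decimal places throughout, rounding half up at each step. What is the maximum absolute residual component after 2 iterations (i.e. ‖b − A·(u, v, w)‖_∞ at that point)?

0.8862

Iteration 1:
  u = (11 - (-3)·1.0000 - (2)·1.0000) / (7) = 1.7143
  v = (-3 - (3)·1.0000 - (2)·1.0000) / (9) = -0.8889
  w = (-9 - (-3)·1.0000 - (-1)·1.0000) / (7) = -0.7143
Iteration 2:
  u = (11 - (-3)·-0.8889 - (2)·-0.7143) / (7) = 1.3946
  v = (-3 - (3)·1.7143 - (2)·-0.7143) / (9) = -0.7460
  w = (-9 - (-3)·1.7143 - (-1)·-0.8889) / (7) = -0.6780
Residual b − A·x = (0.3558, 0.8862, -0.8162); ∞-norm = 0.8862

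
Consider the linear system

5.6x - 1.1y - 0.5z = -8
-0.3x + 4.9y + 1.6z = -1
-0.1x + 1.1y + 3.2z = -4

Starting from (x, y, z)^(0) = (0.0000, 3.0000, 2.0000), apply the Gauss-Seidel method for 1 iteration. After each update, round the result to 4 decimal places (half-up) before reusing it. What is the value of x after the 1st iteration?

-0.6607

Iteration 1:
  x = (-8 - (-1.1)·3.0000 - (-0.5)·2.0000) / (5.6) = -0.6607
  y = (-1 - (-0.3)·-0.6607 - (1.6)·2.0000) / (4.9) = -0.8976
  z = (-4 - (-0.1)·-0.6607 - (1.1)·-0.8976) / (3.2) = -0.9621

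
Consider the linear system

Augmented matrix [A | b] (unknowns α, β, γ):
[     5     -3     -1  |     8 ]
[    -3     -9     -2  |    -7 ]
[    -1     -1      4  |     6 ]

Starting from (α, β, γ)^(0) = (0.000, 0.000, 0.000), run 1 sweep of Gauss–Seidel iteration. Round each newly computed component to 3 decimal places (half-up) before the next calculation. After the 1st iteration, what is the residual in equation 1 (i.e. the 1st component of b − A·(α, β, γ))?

Iteration 1:
  α = (8 - (-3)·0.000 - (-1)·0.000) / (5) = 1.600
  β = (-7 - (-3)·1.600 - (-2)·0.000) / (-9) = 0.244
  γ = (6 - (-1)·1.600 - (-1)·0.244) / (4) = 1.961
Residual b − A·x = (2.693, 3.918, 0.000)

2.693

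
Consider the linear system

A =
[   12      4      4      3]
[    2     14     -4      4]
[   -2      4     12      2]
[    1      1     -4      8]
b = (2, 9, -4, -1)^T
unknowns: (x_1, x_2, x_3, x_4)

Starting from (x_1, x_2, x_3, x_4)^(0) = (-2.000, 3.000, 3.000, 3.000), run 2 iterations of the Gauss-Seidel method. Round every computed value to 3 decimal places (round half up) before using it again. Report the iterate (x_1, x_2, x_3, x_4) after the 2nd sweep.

(0.545, 0.316, -0.226, -0.346)

Iteration 1:
  x_1 = (2 - (4)·3.000 - (4)·3.000 - (3)·3.000) / (12) = -2.583
  x_2 = (9 - (2)·-2.583 - (-4)·3.000 - (4)·3.000) / (14) = 1.012
  x_3 = (-4 - (-2)·-2.583 - (4)·1.012 - (2)·3.000) / (12) = -1.601
  x_4 = (-1 - (1)·-2.583 - (1)·1.012 - (-4)·-1.601) / (8) = -0.729
Iteration 2:
  x_1 = (2 - (4)·1.012 - (4)·-1.601 - (3)·-0.729) / (12) = 0.545
  x_2 = (9 - (2)·0.545 - (-4)·-1.601 - (4)·-0.729) / (14) = 0.316
  x_3 = (-4 - (-2)·0.545 - (4)·0.316 - (2)·-0.729) / (12) = -0.226
  x_4 = (-1 - (1)·0.545 - (1)·0.316 - (-4)·-0.226) / (8) = -0.346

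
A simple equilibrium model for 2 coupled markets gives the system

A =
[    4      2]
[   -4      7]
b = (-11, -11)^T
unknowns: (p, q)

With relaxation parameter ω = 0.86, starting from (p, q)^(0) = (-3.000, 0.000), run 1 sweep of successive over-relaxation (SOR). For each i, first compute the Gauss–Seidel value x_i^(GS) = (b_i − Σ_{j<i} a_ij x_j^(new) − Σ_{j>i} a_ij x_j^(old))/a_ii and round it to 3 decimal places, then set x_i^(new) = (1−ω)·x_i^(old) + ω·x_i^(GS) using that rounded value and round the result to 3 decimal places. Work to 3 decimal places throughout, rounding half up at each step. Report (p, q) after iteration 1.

(-2.785, -2.720)

Iteration 1:
  p: GS value = (-11 - (2)·0.000) / (4) = -2.750;  p ← (1−ω)·-3.000 + ω·-2.750 = -2.785
  q: GS value = (-11 - (-4)·-2.785) / (7) = -3.163;  q ← (1−ω)·0.000 + ω·-3.163 = -2.720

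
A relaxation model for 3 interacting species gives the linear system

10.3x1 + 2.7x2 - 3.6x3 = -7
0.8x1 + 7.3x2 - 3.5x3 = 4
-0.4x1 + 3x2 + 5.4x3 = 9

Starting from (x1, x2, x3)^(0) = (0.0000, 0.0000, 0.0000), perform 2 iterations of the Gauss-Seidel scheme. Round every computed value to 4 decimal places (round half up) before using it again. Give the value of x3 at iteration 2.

0.9700

Iteration 1:
  x1 = (-7 - (2.7)·0.0000 - (-3.6)·0.0000) / (10.3) = -0.6796
  x2 = (4 - (0.8)·-0.6796 - (-3.5)·0.0000) / (7.3) = 0.6224
  x3 = (9 - (-0.4)·-0.6796 - (3)·0.6224) / (5.4) = 1.2705
Iteration 2:
  x1 = (-7 - (2.7)·0.6224 - (-3.6)·1.2705) / (10.3) = -0.3987
  x2 = (4 - (0.8)·-0.3987 - (-3.5)·1.2705) / (7.3) = 1.2008
  x3 = (9 - (-0.4)·-0.3987 - (3)·1.2008) / (5.4) = 0.9700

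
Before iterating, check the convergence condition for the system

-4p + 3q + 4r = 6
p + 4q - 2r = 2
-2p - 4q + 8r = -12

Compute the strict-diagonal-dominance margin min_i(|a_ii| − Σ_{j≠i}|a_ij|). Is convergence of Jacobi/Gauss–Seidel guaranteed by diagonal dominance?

-3

row 1: |-4| − (3+4) = -3
row 2: |4| − (1+2) = 1
row 3: |8| − (2+4) = 2
minimum over rows = -3 → not strictly diagonally dominant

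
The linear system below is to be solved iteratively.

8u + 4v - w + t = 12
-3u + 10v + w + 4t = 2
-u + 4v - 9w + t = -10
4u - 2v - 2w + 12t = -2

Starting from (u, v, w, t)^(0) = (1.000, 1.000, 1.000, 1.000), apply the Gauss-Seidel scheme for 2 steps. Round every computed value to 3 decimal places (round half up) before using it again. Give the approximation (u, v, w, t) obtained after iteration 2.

Iteration 1:
  u = (12 - (4)·1.000 - (-1)·1.000 - (1)·1.000) / (8) = 1.000
  v = (2 - (-3)·1.000 - (1)·1.000 - (4)·1.000) / (10) = 0.000
  w = (-10 - (-1)·1.000 - (4)·0.000 - (1)·1.000) / (-9) = 1.111
  t = (-2 - (4)·1.000 - (-2)·0.000 - (-2)·1.111) / (12) = -0.315
Iteration 2:
  u = (12 - (4)·0.000 - (-1)·1.111 - (1)·-0.315) / (8) = 1.678
  v = (2 - (-3)·1.678 - (1)·1.111 - (4)·-0.315) / (10) = 0.718
  w = (-10 - (-1)·1.678 - (4)·0.718 - (1)·-0.315) / (-9) = 1.209
  t = (-2 - (4)·1.678 - (-2)·0.718 - (-2)·1.209) / (12) = -0.405

(1.678, 0.718, 1.209, -0.405)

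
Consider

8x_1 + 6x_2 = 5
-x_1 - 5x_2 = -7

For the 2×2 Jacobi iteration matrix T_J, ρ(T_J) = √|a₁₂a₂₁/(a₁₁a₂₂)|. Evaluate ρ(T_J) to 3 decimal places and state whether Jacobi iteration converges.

a₁₂a₂₁/(a₁₁a₂₂) = (6)·(-1) / ((8)·(-5)) = 0.150000
ρ = √|0.150000| = √0.150000 = 0.387
ρ < 1, so Jacobi converges

0.387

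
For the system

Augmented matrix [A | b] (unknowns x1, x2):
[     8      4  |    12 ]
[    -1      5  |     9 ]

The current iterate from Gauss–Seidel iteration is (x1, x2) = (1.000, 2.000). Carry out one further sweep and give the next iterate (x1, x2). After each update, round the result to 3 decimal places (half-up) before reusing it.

(0.500, 1.900)

One sweep:
  x1 = (12 - (4)·2.000) / (8) = 0.500
  x2 = (9 - (-1)·0.500) / (5) = 1.900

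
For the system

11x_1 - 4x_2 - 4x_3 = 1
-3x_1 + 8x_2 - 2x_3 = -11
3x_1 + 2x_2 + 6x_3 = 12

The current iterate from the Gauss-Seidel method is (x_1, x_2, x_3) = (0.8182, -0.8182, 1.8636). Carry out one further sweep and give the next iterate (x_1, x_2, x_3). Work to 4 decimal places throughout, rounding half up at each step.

(0.4711, -0.7324, 2.0086)

One sweep:
  x_1 = (1 - (-4)·-0.8182 - (-4)·1.8636) / (11) = 0.4711
  x_2 = (-11 - (-3)·0.4711 - (-2)·1.8636) / (8) = -0.7324
  x_3 = (12 - (3)·0.4711 - (2)·-0.7324) / (6) = 2.0086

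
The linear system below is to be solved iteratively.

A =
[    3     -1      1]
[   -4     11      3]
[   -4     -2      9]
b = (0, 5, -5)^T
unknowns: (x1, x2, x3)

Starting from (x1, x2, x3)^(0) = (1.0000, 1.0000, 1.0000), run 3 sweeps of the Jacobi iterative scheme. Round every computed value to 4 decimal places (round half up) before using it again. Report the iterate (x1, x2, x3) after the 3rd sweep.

Iteration 1:
  x1 = (0 - (-1)·1.0000 - (1)·1.0000) / (3) = 0.0000
  x2 = (5 - (-4)·1.0000 - (3)·1.0000) / (11) = 0.5455
  x3 = (-5 - (-4)·1.0000 - (-2)·1.0000) / (9) = 0.1111
Iteration 2:
  x1 = (0 - (-1)·0.5455 - (1)·0.1111) / (3) = 0.1448
  x2 = (5 - (-4)·0.0000 - (3)·0.1111) / (11) = 0.4242
  x3 = (-5 - (-4)·0.0000 - (-2)·0.5455) / (9) = -0.4343
Iteration 3:
  x1 = (0 - (-1)·0.4242 - (1)·-0.4343) / (3) = 0.2862
  x2 = (5 - (-4)·0.1448 - (3)·-0.4343) / (11) = 0.6256
  x3 = (-5 - (-4)·0.1448 - (-2)·0.4242) / (9) = -0.3969

(0.2862, 0.6256, -0.3969)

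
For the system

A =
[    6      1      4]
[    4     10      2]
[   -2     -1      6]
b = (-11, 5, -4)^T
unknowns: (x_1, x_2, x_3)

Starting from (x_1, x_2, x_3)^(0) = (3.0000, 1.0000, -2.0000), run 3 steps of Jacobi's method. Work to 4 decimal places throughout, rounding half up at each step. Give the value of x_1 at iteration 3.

-1.3185

Iteration 1:
  x_1 = (-11 - (1)·1.0000 - (4)·-2.0000) / (6) = -0.6667
  x_2 = (5 - (4)·3.0000 - (2)·-2.0000) / (10) = -0.3000
  x_3 = (-4 - (-2)·3.0000 - (-1)·1.0000) / (6) = 0.5000
Iteration 2:
  x_1 = (-11 - (1)·-0.3000 - (4)·0.5000) / (6) = -2.1167
  x_2 = (5 - (4)·-0.6667 - (2)·0.5000) / (10) = 0.6667
  x_3 = (-4 - (-2)·-0.6667 - (-1)·-0.3000) / (6) = -0.9389
Iteration 3:
  x_1 = (-11 - (1)·0.6667 - (4)·-0.9389) / (6) = -1.3185
  x_2 = (5 - (4)·-2.1167 - (2)·-0.9389) / (10) = 1.5345
  x_3 = (-4 - (-2)·-2.1167 - (-1)·0.6667) / (6) = -1.2611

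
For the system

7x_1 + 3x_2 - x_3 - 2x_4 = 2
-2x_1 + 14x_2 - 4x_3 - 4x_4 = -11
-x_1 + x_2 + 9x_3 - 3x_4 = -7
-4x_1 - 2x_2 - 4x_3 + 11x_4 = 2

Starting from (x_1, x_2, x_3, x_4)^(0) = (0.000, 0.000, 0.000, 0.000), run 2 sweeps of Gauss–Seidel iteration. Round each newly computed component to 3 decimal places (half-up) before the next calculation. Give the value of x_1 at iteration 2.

0.484

Iteration 1:
  x_1 = (2 - (3)·0.000 - (-1)·0.000 - (-2)·0.000) / (7) = 0.286
  x_2 = (-11 - (-2)·0.286 - (-4)·0.000 - (-4)·0.000) / (14) = -0.745
  x_3 = (-7 - (-1)·0.286 - (1)·-0.745 - (-3)·0.000) / (9) = -0.663
  x_4 = (2 - (-4)·0.286 - (-2)·-0.745 - (-4)·-0.663) / (11) = -0.091
Iteration 2:
  x_1 = (2 - (3)·-0.745 - (-1)·-0.663 - (-2)·-0.091) / (7) = 0.484
  x_2 = (-11 - (-2)·0.484 - (-4)·-0.663 - (-4)·-0.091) / (14) = -0.932
  x_3 = (-7 - (-1)·0.484 - (1)·-0.932 - (-3)·-0.091) / (9) = -0.651
  x_4 = (2 - (-4)·0.484 - (-2)·-0.932 - (-4)·-0.651) / (11) = -0.048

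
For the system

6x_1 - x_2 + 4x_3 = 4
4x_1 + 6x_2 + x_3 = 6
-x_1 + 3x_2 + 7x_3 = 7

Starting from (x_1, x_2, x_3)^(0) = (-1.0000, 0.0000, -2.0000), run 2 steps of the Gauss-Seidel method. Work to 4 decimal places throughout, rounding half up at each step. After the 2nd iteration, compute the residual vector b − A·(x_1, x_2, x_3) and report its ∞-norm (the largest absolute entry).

3.7293

Iteration 1:
  x_1 = (4 - (-1)·0.0000 - (4)·-2.0000) / (6) = 2.0000
  x_2 = (6 - (4)·2.0000 - (1)·-2.0000) / (6) = 0.0000
  x_3 = (7 - (-1)·2.0000 - (3)·0.0000) / (7) = 1.2857
Iteration 2:
  x_1 = (4 - (-1)·0.0000 - (4)·1.2857) / (6) = -0.1905
  x_2 = (6 - (4)·-0.1905 - (1)·1.2857) / (6) = 0.9127
  x_3 = (7 - (-1)·-0.1905 - (3)·0.9127) / (7) = 0.5816
Residual b − A·x = (3.7293, 0.7042, 0.0002); ∞-norm = 3.7293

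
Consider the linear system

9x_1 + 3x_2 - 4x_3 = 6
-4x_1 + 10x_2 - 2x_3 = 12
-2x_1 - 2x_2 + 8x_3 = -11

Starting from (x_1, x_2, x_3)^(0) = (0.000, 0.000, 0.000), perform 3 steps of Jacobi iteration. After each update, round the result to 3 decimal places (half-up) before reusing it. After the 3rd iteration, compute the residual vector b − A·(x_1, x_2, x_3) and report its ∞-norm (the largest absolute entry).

0.328

Iteration 1:
  x_1 = (6 - (3)·0.000 - (-4)·0.000) / (9) = 0.667
  x_2 = (12 - (-4)·0.000 - (-2)·0.000) / (10) = 1.200
  x_3 = (-11 - (-2)·0.000 - (-2)·0.000) / (8) = -1.375
Iteration 2:
  x_1 = (6 - (3)·1.200 - (-4)·-1.375) / (9) = -0.344
  x_2 = (12 - (-4)·0.667 - (-2)·-1.375) / (10) = 1.192
  x_3 = (-11 - (-2)·0.667 - (-2)·1.200) / (8) = -0.908
Iteration 3:
  x_1 = (6 - (3)·1.192 - (-4)·-0.908) / (9) = -0.134
  x_2 = (12 - (-4)·-0.344 - (-2)·-0.908) / (10) = 0.881
  x_3 = (-11 - (-2)·-0.344 - (-2)·1.192) / (8) = -1.163
Residual b − A·x = (-0.089, 0.328, -0.202); ∞-norm = 0.328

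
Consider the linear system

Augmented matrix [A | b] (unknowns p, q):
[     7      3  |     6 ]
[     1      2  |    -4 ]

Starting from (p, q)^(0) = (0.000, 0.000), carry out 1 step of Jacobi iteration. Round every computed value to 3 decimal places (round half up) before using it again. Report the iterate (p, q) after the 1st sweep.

(0.857, -2.000)

Iteration 1:
  p = (6 - (3)·0.000) / (7) = 0.857
  q = (-4 - (1)·0.000) / (2) = -2.000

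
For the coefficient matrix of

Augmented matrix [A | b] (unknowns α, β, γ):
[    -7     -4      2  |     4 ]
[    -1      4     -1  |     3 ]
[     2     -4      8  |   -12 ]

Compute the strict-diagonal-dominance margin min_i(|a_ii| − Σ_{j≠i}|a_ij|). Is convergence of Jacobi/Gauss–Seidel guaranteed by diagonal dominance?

1

row 1: |-7| − (4+2) = 1
row 2: |4| − (1+1) = 2
row 3: |8| − (2+4) = 2
minimum over rows = 1 → strictly diagonally dominant (convergence guaranteed)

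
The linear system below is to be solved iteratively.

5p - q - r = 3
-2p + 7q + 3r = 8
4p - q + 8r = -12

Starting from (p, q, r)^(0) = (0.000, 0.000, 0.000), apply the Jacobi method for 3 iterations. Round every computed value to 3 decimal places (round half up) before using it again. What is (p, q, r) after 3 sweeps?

Iteration 1:
  p = (3 - (-1)·0.000 - (-1)·0.000) / (5) = 0.600
  q = (8 - (-2)·0.000 - (3)·0.000) / (7) = 1.143
  r = (-12 - (4)·0.000 - (-1)·0.000) / (8) = -1.500
Iteration 2:
  p = (3 - (-1)·1.143 - (-1)·-1.500) / (5) = 0.529
  q = (8 - (-2)·0.600 - (3)·-1.500) / (7) = 1.957
  r = (-12 - (4)·0.600 - (-1)·1.143) / (8) = -1.657
Iteration 3:
  p = (3 - (-1)·1.957 - (-1)·-1.657) / (5) = 0.660
  q = (8 - (-2)·0.529 - (3)·-1.657) / (7) = 2.004
  r = (-12 - (4)·0.529 - (-1)·1.957) / (8) = -1.520

(0.660, 2.004, -1.520)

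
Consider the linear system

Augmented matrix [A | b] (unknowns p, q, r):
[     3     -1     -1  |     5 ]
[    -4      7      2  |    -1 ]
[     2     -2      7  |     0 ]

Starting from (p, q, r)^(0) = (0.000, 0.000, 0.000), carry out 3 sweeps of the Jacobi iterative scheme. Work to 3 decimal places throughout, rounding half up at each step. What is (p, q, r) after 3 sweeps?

Iteration 1:
  p = (5 - (-1)·0.000 - (-1)·0.000) / (3) = 1.667
  q = (-1 - (-4)·0.000 - (2)·0.000) / (7) = -0.143
  r = (0 - (2)·0.000 - (-2)·0.000) / (7) = 0.000
Iteration 2:
  p = (5 - (-1)·-0.143 - (-1)·0.000) / (3) = 1.619
  q = (-1 - (-4)·1.667 - (2)·0.000) / (7) = 0.810
  r = (0 - (2)·1.667 - (-2)·-0.143) / (7) = -0.517
Iteration 3:
  p = (5 - (-1)·0.810 - (-1)·-0.517) / (3) = 1.764
  q = (-1 - (-4)·1.619 - (2)·-0.517) / (7) = 0.930
  r = (0 - (2)·1.619 - (-2)·0.810) / (7) = -0.231

(1.764, 0.930, -0.231)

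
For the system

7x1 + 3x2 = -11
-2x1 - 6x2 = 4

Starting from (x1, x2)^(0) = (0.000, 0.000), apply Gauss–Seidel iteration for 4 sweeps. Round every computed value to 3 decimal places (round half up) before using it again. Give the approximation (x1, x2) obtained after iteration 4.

Iteration 1:
  x1 = (-11 - (3)·0.000) / (7) = -1.571
  x2 = (4 - (-2)·-1.571) / (-6) = -0.143
Iteration 2:
  x1 = (-11 - (3)·-0.143) / (7) = -1.510
  x2 = (4 - (-2)·-1.510) / (-6) = -0.163
Iteration 3:
  x1 = (-11 - (3)·-0.163) / (7) = -1.502
  x2 = (4 - (-2)·-1.502) / (-6) = -0.166
Iteration 4:
  x1 = (-11 - (3)·-0.166) / (7) = -1.500
  x2 = (4 - (-2)·-1.500) / (-6) = -0.167

(-1.500, -0.167)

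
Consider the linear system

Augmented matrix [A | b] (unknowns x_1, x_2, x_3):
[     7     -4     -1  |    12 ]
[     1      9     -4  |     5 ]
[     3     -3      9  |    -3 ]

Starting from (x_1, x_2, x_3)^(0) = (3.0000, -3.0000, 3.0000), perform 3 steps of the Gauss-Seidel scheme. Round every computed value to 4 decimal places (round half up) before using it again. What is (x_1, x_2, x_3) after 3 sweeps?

Iteration 1:
  x_1 = (12 - (-4)·-3.0000 - (-1)·3.0000) / (7) = 0.4286
  x_2 = (5 - (1)·0.4286 - (-4)·3.0000) / (9) = 1.8413
  x_3 = (-3 - (3)·0.4286 - (-3)·1.8413) / (9) = 0.1376
Iteration 2:
  x_1 = (12 - (-4)·1.8413 - (-1)·0.1376) / (7) = 2.7861
  x_2 = (5 - (1)·2.7861 - (-4)·0.1376) / (9) = 0.3071
  x_3 = (-3 - (3)·2.7861 - (-3)·0.3071) / (9) = -1.1597
Iteration 3:
  x_1 = (12 - (-4)·0.3071 - (-1)·-1.1597) / (7) = 1.7241
  x_2 = (5 - (1)·1.7241 - (-4)·-1.1597) / (9) = -0.1514
  x_3 = (-3 - (3)·1.7241 - (-3)·-0.1514) / (9) = -0.9585

(1.7241, -0.1514, -0.9585)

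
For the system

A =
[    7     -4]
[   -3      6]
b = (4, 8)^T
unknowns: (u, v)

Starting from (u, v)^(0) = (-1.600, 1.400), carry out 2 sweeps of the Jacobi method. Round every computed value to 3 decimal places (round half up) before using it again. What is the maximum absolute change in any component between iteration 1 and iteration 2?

Iteration 1:
  u = (4 - (-4)·1.400) / (7) = 1.371
  v = (8 - (-3)·-1.600) / (6) = 0.533
Iteration 2:
  u = (4 - (-4)·0.533) / (7) = 0.876
  v = (8 - (-3)·1.371) / (6) = 2.019
Change: (-0.495, 1.486) → max |·| = 1.486

1.486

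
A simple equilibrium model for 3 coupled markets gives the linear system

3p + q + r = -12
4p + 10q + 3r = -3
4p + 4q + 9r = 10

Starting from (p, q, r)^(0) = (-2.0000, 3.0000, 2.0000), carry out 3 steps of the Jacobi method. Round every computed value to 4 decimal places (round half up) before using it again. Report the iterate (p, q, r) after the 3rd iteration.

Iteration 1:
  p = (-12 - (1)·3.0000 - (1)·2.0000) / (3) = -5.6667
  q = (-3 - (4)·-2.0000 - (3)·2.0000) / (10) = -0.1000
  r = (10 - (4)·-2.0000 - (4)·3.0000) / (9) = 0.6667
Iteration 2:
  p = (-12 - (1)·-0.1000 - (1)·0.6667) / (3) = -4.1889
  q = (-3 - (4)·-5.6667 - (3)·0.6667) / (10) = 1.7667
  r = (10 - (4)·-5.6667 - (4)·-0.1000) / (9) = 3.6741
Iteration 3:
  p = (-12 - (1)·1.7667 - (1)·3.6741) / (3) = -5.8136
  q = (-3 - (4)·-4.1889 - (3)·3.6741) / (10) = 0.2733
  r = (10 - (4)·-4.1889 - (4)·1.7667) / (9) = 2.1876

(-5.8136, 0.2733, 2.1876)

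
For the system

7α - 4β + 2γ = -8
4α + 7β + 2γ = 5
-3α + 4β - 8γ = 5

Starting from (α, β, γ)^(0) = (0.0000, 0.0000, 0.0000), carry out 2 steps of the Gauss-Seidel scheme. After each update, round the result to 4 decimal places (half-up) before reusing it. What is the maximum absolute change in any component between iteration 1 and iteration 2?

0.6422

Iteration 1:
  α = (-8 - (-4)·0.0000 - (2)·0.0000) / (7) = -1.1429
  β = (5 - (4)·-1.1429 - (2)·0.0000) / (7) = 1.3674
  γ = (5 - (-3)·-1.1429 - (4)·1.3674) / (-8) = 0.4873
Iteration 2:
  α = (-8 - (-4)·1.3674 - (2)·0.4873) / (7) = -0.5007
  β = (5 - (4)·-0.5007 - (2)·0.4873) / (7) = 0.8612
  γ = (5 - (-3)·-0.5007 - (4)·0.8612) / (-8) = -0.0066
Change: (0.6422, -0.5062, -0.4939) → max |·| = 0.6422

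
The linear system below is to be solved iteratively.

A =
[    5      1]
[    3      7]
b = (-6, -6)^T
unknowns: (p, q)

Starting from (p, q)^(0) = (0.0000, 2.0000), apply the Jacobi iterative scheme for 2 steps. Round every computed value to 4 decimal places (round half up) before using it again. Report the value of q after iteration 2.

Iteration 1:
  p = (-6 - (1)·2.0000) / (5) = -1.6000
  q = (-6 - (3)·0.0000) / (7) = -0.8571
Iteration 2:
  p = (-6 - (1)·-0.8571) / (5) = -1.0286
  q = (-6 - (3)·-1.6000) / (7) = -0.1714

-0.1714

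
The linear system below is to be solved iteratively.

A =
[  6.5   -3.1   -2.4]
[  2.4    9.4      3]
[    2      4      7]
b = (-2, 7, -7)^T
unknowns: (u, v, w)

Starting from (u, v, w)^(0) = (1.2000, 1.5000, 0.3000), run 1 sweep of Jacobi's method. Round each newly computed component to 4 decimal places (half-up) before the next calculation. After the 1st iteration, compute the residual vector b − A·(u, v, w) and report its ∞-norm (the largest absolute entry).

9.5882

Iteration 1:
  u = (-2 - (-3.1)·1.5000 - (-2.4)·0.3000) / (6.5) = 0.5185
  v = (7 - (2.4)·1.2000 - (3)·0.3000) / (9.4) = 0.3426
  w = (-7 - (2)·1.2000 - (4)·1.5000) / (7) = -2.2000
Residual b − A·x = (-9.5882, 9.1352, 5.9926); ∞-norm = 9.5882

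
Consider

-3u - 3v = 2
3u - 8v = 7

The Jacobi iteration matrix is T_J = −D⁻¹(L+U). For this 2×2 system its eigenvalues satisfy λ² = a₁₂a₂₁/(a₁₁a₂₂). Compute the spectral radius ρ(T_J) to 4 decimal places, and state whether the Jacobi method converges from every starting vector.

0.6124

a₁₂a₂₁/(a₁₁a₂₂) = (-3)·(3) / ((-3)·(-8)) = -0.375000
ρ = √|-0.375000| = √0.375000 = 0.6124
ρ < 1, so Jacobi converges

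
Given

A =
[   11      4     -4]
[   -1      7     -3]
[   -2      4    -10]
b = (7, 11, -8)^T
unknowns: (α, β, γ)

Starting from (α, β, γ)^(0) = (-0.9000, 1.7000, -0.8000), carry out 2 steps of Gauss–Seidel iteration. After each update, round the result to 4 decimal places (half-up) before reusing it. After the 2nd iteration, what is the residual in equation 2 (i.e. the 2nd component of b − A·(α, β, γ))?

Iteration 1:
  α = (7 - (4)·1.7000 - (-4)·-0.8000) / (11) = -0.2727
  β = (11 - (-1)·-0.2727 - (-3)·-0.8000) / (7) = 1.1896
  γ = (-8 - (-2)·-0.2727 - (4)·1.1896) / (-10) = 1.3304
Iteration 2:
  α = (7 - (4)·1.1896 - (-4)·1.3304) / (11) = 0.6876
  β = (11 - (-1)·0.6876 - (-3)·1.3304) / (7) = 2.2398
  γ = (-8 - (-2)·0.6876 - (4)·2.2398) / (-10) = 1.5584
Residual b − A·x = (-3.2892, 0.6842, 0.0000)

0.6842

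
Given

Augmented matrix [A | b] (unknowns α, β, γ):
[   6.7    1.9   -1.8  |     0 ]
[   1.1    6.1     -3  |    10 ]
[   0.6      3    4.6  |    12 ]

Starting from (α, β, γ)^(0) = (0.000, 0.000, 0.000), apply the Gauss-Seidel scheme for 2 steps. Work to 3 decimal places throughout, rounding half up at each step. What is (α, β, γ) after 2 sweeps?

(-0.051, 2.406, 1.046)

Iteration 1:
  α = (0 - (1.9)·0.000 - (-1.8)·0.000) / (6.7) = 0.000
  β = (10 - (1.1)·0.000 - (-3)·0.000) / (6.1) = 1.639
  γ = (12 - (0.6)·0.000 - (3)·1.639) / (4.6) = 1.540
Iteration 2:
  α = (0 - (1.9)·1.639 - (-1.8)·1.540) / (6.7) = -0.051
  β = (10 - (1.1)·-0.051 - (-3)·1.540) / (6.1) = 2.406
  γ = (12 - (0.6)·-0.051 - (3)·2.406) / (4.6) = 1.046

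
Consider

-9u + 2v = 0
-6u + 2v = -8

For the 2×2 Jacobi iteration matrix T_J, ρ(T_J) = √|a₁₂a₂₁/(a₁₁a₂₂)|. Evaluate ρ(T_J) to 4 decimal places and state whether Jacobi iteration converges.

0.8165

a₁₂a₂₁/(a₁₁a₂₂) = (2)·(-6) / ((-9)·(2)) = 0.666667
ρ = √|0.666667| = √0.666667 = 0.8165
ρ < 1, so Jacobi converges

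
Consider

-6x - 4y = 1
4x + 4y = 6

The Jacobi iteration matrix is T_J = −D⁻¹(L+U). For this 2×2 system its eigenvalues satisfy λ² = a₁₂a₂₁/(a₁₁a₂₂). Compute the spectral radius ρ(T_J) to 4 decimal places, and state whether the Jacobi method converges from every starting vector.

a₁₂a₂₁/(a₁₁a₂₂) = (-4)·(4) / ((-6)·(4)) = 0.666667
ρ = √|0.666667| = √0.666667 = 0.8165
ρ < 1, so Jacobi converges

0.8165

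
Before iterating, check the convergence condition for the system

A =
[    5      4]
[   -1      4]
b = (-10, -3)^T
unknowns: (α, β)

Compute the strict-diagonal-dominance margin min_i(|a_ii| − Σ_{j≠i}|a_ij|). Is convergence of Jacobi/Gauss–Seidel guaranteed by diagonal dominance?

1

row 1: |5| − (4) = 1
row 2: |4| − (1) = 3
minimum over rows = 1 → strictly diagonally dominant (convergence guaranteed)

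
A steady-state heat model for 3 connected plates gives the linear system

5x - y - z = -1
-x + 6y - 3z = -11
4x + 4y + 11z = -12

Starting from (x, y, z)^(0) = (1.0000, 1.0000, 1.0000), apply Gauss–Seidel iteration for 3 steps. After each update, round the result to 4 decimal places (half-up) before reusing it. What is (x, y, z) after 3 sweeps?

Iteration 1:
  x = (-1 - (-1)·1.0000 - (-1)·1.0000) / (5) = 0.2000
  y = (-11 - (-1)·0.2000 - (-3)·1.0000) / (6) = -1.3000
  z = (-12 - (4)·0.2000 - (4)·-1.3000) / (11) = -0.6909
Iteration 2:
  x = (-1 - (-1)·-1.3000 - (-1)·-0.6909) / (5) = -0.5982
  y = (-11 - (-1)·-0.5982 - (-3)·-0.6909) / (6) = -2.2785
  z = (-12 - (4)·-0.5982 - (4)·-2.2785) / (11) = -0.0448
Iteration 3:
  x = (-1 - (-1)·-2.2785 - (-1)·-0.0448) / (5) = -0.6647
  y = (-11 - (-1)·-0.6647 - (-3)·-0.0448) / (6) = -1.9665
  z = (-12 - (4)·-0.6647 - (4)·-1.9665) / (11) = -0.1341

(-0.6647, -1.9665, -0.1341)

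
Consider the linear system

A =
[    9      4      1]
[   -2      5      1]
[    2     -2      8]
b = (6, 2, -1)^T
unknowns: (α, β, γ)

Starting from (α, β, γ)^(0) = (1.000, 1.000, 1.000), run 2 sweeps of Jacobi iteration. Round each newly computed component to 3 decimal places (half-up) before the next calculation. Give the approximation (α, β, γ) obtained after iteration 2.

Iteration 1:
  α = (6 - (4)·1.000 - (1)·1.000) / (9) = 0.111
  β = (2 - (-2)·1.000 - (1)·1.000) / (5) = 0.600
  γ = (-1 - (2)·1.000 - (-2)·1.000) / (8) = -0.125
Iteration 2:
  α = (6 - (4)·0.600 - (1)·-0.125) / (9) = 0.414
  β = (2 - (-2)·0.111 - (1)·-0.125) / (5) = 0.469
  γ = (-1 - (2)·0.111 - (-2)·0.600) / (8) = -0.003

(0.414, 0.469, -0.003)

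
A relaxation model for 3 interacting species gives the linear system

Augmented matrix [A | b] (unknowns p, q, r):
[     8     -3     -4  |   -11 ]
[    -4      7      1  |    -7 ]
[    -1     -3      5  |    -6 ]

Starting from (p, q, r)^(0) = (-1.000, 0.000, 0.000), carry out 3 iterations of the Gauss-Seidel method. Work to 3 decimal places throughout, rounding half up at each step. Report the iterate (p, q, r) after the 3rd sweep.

Iteration 1:
  p = (-11 - (-3)·0.000 - (-4)·0.000) / (8) = -1.375
  q = (-7 - (-4)·-1.375 - (1)·0.000) / (7) = -1.786
  r = (-6 - (-1)·-1.375 - (-3)·-1.786) / (5) = -2.547
Iteration 2:
  p = (-11 - (-3)·-1.786 - (-4)·-2.547) / (8) = -3.318
  q = (-7 - (-4)·-3.318 - (1)·-2.547) / (7) = -2.532
  r = (-6 - (-1)·-3.318 - (-3)·-2.532) / (5) = -3.383
Iteration 3:
  p = (-11 - (-3)·-2.532 - (-4)·-3.383) / (8) = -4.016
  q = (-7 - (-4)·-4.016 - (1)·-3.383) / (7) = -2.812
  r = (-6 - (-1)·-4.016 - (-3)·-2.812) / (5) = -3.690

(-4.016, -2.812, -3.690)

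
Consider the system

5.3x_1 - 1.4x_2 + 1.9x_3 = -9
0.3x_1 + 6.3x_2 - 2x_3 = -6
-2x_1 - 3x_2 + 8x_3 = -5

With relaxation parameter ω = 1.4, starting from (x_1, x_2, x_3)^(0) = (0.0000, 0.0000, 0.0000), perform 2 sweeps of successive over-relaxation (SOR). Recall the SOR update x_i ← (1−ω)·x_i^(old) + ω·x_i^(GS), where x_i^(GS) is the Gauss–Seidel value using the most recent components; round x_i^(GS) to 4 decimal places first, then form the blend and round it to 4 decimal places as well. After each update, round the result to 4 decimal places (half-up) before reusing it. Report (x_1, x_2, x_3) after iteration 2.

Iteration 1:
  x_1: GS value = (-9 - (-1.4)·0.0000 - (1.9)·0.0000) / (5.3) = -1.6981;  x_1 ← (1−ω)·0.0000 + ω·-1.6981 = -2.3773
  x_2: GS value = (-6 - (0.3)·-2.3773 - (-2)·0.0000) / (6.3) = -0.8392;  x_2 ← (1−ω)·0.0000 + ω·-0.8392 = -1.1749
  x_3: GS value = (-5 - (-2)·-2.3773 - (-3)·-1.1749) / (8) = -1.6599;  x_3 ← (1−ω)·0.0000 + ω·-1.6599 = -2.3239
Iteration 2:
  x_1: GS value = (-9 - (-1.4)·-1.1749 - (1.9)·-2.3239) / (5.3) = -1.1754;  x_1 ← (1−ω)·-2.3773 + ω·-1.1754 = -0.6946
  x_2: GS value = (-6 - (0.3)·-0.6946 - (-2)·-2.3239) / (6.3) = -1.6571;  x_2 ← (1−ω)·-1.1749 + ω·-1.6571 = -1.8500
  x_3: GS value = (-5 - (-2)·-0.6946 - (-3)·-1.8500) / (8) = -1.4924;  x_3 ← (1−ω)·-2.3239 + ω·-1.4924 = -1.1598

(-0.6946, -1.8500, -1.1598)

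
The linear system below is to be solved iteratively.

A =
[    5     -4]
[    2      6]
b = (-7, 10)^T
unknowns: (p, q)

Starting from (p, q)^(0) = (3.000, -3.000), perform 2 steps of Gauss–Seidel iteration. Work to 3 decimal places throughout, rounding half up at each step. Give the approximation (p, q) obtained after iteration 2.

Iteration 1:
  p = (-7 - (-4)·-3.000) / (5) = -3.800
  q = (10 - (2)·-3.800) / (6) = 2.933
Iteration 2:
  p = (-7 - (-4)·2.933) / (5) = 0.946
  q = (10 - (2)·0.946) / (6) = 1.351

(0.946, 1.351)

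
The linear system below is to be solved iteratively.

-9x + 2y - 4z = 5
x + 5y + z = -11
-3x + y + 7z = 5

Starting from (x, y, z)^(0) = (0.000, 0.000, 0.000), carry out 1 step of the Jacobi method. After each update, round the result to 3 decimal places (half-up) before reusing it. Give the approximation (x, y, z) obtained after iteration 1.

Iteration 1:
  x = (5 - (2)·0.000 - (-4)·0.000) / (-9) = -0.556
  y = (-11 - (1)·0.000 - (1)·0.000) / (5) = -2.200
  z = (5 - (-3)·0.000 - (1)·0.000) / (7) = 0.714

(-0.556, -2.200, 0.714)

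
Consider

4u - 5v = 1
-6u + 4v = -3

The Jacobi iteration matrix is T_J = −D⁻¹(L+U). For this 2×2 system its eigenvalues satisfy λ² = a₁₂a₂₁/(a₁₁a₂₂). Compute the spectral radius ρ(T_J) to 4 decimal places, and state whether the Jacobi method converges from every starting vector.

1.3693

a₁₂a₂₁/(a₁₁a₂₂) = (-5)·(-6) / ((4)·(4)) = 1.875000
ρ = √|1.875000| = √1.875000 = 1.3693
ρ > 1, so Jacobi diverges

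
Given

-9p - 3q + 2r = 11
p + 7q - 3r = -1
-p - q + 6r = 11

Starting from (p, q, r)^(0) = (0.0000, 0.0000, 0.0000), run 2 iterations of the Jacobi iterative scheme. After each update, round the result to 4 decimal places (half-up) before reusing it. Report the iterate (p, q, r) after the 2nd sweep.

Iteration 1:
  p = (11 - (-3)·0.0000 - (2)·0.0000) / (-9) = -1.2222
  q = (-1 - (1)·0.0000 - (-3)·0.0000) / (7) = -0.1429
  r = (11 - (-1)·0.0000 - (-1)·0.0000) / (6) = 1.8333
Iteration 2:
  p = (11 - (-3)·-0.1429 - (2)·1.8333) / (-9) = -0.7672
  q = (-1 - (1)·-1.2222 - (-3)·1.8333) / (7) = 0.8174
  r = (11 - (-1)·-1.2222 - (-1)·-0.1429) / (6) = 1.6058

(-0.7672, 0.8174, 1.6058)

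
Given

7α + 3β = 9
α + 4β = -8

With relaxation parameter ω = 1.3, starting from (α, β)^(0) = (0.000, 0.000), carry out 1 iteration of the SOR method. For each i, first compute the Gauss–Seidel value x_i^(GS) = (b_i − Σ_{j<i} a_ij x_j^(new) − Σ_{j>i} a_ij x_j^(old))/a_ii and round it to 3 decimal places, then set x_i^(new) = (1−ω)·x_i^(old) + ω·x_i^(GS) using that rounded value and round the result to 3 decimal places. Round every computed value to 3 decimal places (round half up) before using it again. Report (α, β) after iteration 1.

Iteration 1:
  α: GS value = (9 - (3)·0.000) / (7) = 1.286;  α ← (1−ω)·0.000 + ω·1.286 = 1.672
  β: GS value = (-8 - (1)·1.672) / (4) = -2.418;  β ← (1−ω)·0.000 + ω·-2.418 = -3.143

(1.672, -3.143)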